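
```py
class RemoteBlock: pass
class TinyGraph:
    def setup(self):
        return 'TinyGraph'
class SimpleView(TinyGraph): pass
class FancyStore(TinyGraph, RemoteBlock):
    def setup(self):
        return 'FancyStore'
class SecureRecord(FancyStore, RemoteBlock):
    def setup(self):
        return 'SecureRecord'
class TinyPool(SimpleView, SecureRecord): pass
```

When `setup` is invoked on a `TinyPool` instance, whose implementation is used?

L[TinyPool] = TinyPool + merge(L[SimpleView], L[SecureRecord], [SimpleView SecureRecord])
  take SimpleView:  [SimpleView TinyGraph object] + [SecureRecord FancyStore TinyGraph RemoteBlock object] + [SimpleView SecureRecord]
  take SecureRecord:  [TinyGraph object] + [SecureRecord FancyStore TinyGraph RemoteBlock object] + [SecureRecord]
  take FancyStore:  [TinyGraph object] + [FancyStore TinyGraph RemoteBlock object]
  take TinyGraph:  [TinyGraph object] + [TinyGraph RemoteBlock object]
  take RemoteBlock:  [object] + [RemoteBlock object]
  take object:  [object] + [object]
MRO: TinyPool SimpleView SecureRecord FancyStore TinyGraph RemoteBlock object
setup is defined in: FancyStore, SecureRecord, TinyGraph. First along the MRO is SecureRecord.

SecureRecord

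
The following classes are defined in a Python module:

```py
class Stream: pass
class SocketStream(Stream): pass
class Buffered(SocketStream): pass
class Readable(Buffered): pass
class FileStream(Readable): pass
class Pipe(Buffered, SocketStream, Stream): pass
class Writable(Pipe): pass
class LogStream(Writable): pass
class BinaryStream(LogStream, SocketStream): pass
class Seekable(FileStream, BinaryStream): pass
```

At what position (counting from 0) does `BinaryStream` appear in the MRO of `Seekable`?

L[Seekable] = Seekable + merge(L[FileStream], L[BinaryStream], [FileStream BinaryStream])
  take FileStream:  [FileStream Readable Buffered SocketStream Stream object] + [BinaryStream LogStream Writable Pipe Buffered SocketStream Stream object] + [FileStream BinaryStream]
  take Readable:  [Readable Buffered SocketStream Stream object] + [BinaryStream LogStream Writable Pipe Buffered SocketStream Stream object] + [BinaryStream]
  take BinaryStream:  [Buffered SocketStream Stream object] + [BinaryStream LogStream Writable Pipe Buffered SocketStream Stream object] + [BinaryStream]
  take LogStream:  [Buffered SocketStream Stream object] + [LogStream Writable Pipe Buffered SocketStream Stream object]
  take Writable:  [Buffered SocketStream Stream object] + [Writable Pipe Buffered SocketStream Stream object]
  take Pipe:  [Buffered SocketStream Stream object] + [Pipe Buffered SocketStream Stream object]
  take Buffered:  [Buffered SocketStream Stream object] + [Buffered SocketStream Stream object]
  take SocketStream:  [SocketStream Stream object] + [SocketStream Stream object]
  take Stream:  [Stream object] + [Stream object]
  take object:  [object] + [object]
MRO: Seekable FileStream Readable BinaryStream LogStream Writable Pipe Buffered SocketStream Stream object
BinaryStream sits at index 3.

3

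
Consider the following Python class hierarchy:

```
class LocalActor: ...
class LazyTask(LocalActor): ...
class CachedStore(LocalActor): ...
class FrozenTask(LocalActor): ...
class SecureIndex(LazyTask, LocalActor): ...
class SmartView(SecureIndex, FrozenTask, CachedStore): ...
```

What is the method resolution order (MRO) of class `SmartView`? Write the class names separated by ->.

SmartView -> SecureIndex -> LazyTask -> FrozenTask -> CachedStore -> LocalActor -> object

L[SmartView] = SmartView + merge(L[SecureIndex], L[FrozenTask], L[CachedStore], [SecureIndex FrozenTask CachedStore])
  take SecureIndex:  [SecureIndex LazyTask LocalActor object] + [FrozenTask LocalActor object] + [CachedStore LocalActor object] + [SecureIndex FrozenTask CachedStore]
  take LazyTask:  [LazyTask LocalActor object] + [FrozenTask LocalActor object] + [CachedStore LocalActor object] + [FrozenTask CachedStore]
  take FrozenTask:  [LocalActor object] + [FrozenTask LocalActor object] + [CachedStore LocalActor object] + [FrozenTask CachedStore]
  take CachedStore:  [LocalActor object] + [LocalActor object] + [CachedStore LocalActor object] + [CachedStore]
  take LocalActor:  [LocalActor object] + [LocalActor object] + [LocalActor object]
  take object:  [object] + [object] + [object]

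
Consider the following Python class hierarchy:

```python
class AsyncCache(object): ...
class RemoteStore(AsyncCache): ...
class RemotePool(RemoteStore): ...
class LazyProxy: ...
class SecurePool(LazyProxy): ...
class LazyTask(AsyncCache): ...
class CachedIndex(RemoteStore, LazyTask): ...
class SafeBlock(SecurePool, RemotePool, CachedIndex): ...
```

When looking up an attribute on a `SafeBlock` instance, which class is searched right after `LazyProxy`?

L[SafeBlock] = SafeBlock + merge(L[SecurePool], L[RemotePool], L[CachedIndex], [SecurePool RemotePool CachedIndex])
  take SecurePool:  [SecurePool LazyProxy object] + [RemotePool RemoteStore AsyncCache object] + [CachedIndex RemoteStore LazyTask AsyncCache object] + [SecurePool RemotePool CachedIndex]
  take LazyProxy:  [LazyProxy object] + [RemotePool RemoteStore AsyncCache object] + [CachedIndex RemoteStore LazyTask AsyncCache object] + [RemotePool CachedIndex]
  take RemotePool:  [object] + [RemotePool RemoteStore AsyncCache object] + [CachedIndex RemoteStore LazyTask AsyncCache object] + [RemotePool CachedIndex]
  take CachedIndex:  [object] + [RemoteStore AsyncCache object] + [CachedIndex RemoteStore LazyTask AsyncCache object] + [CachedIndex]
  take RemoteStore:  [object] + [RemoteStore AsyncCache object] + [RemoteStore LazyTask AsyncCache object]
  take LazyTask:  [object] + [AsyncCache object] + [LazyTask AsyncCache object]
  take AsyncCache:  [object] + [AsyncCache object] + [AsyncCache object]
  take object:  [object] + [object] + [object]
MRO: SafeBlock SecurePool LazyProxy RemotePool CachedIndex RemoteStore LazyTask AsyncCache object
LazyProxy is at position 2; next is RemotePool.

RemotePool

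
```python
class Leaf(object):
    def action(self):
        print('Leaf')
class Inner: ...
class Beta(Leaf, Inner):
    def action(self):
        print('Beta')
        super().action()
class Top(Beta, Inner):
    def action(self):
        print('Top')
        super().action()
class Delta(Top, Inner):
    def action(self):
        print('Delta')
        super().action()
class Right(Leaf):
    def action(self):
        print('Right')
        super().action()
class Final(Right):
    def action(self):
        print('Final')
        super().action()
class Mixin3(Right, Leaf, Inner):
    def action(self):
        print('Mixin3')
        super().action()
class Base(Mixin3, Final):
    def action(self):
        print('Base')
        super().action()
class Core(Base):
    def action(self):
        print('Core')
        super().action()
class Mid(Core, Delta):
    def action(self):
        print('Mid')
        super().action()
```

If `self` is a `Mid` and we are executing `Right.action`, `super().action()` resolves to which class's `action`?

Delta

L[Mid] = Mid + merge(L[Core], L[Delta], [Core Delta])
  take Core:  [Core Base Mixin3 Final Right Leaf Inner object] + [Delta Top Beta Leaf Inner object] + [Core Delta]
  take Base:  [Base Mixin3 Final Right Leaf Inner object] + [Delta Top Beta Leaf Inner object] + [Delta]
  take Mixin3:  [Mixin3 Final Right Leaf Inner object] + [Delta Top Beta Leaf Inner object] + [Delta]
  take Final:  [Final Right Leaf Inner object] + [Delta Top Beta Leaf Inner object] + [Delta]
  take Right:  [Right Leaf Inner object] + [Delta Top Beta Leaf Inner object] + [Delta]
  take Delta:  [Leaf Inner object] + [Delta Top Beta Leaf Inner object] + [Delta]
  take Top:  [Leaf Inner object] + [Top Beta Leaf Inner object]
  take Beta:  [Leaf Inner object] + [Beta Leaf Inner object]
  take Leaf:  [Leaf Inner object] + [Leaf Inner object]
  take Inner:  [Inner object] + [Inner object]
  take object:  [object] + [object]
MRO: Mid Core Base Mixin3 Final Right Delta Top Beta Leaf Inner object
super() in Right.action on a Mid instance goes to the class after Right in Mid's MRO: Delta.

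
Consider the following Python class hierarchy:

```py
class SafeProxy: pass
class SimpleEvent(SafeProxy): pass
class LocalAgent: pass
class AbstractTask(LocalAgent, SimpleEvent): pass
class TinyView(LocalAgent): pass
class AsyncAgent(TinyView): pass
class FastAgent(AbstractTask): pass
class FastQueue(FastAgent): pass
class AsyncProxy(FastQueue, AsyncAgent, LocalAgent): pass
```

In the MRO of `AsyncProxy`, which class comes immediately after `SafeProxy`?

object

L[AsyncProxy] = AsyncProxy + merge(L[FastQueue], L[AsyncAgent], L[LocalAgent], [FastQueue AsyncAgent LocalAgent])
  take FastQueue:  [FastQueue FastAgent AbstractTask LocalAgent SimpleEvent SafeProxy object] + [AsyncAgent TinyView LocalAgent object] + [LocalAgent object] + [FastQueue AsyncAgent LocalAgent]
  take FastAgent:  [FastAgent AbstractTask LocalAgent SimpleEvent SafeProxy object] + [AsyncAgent TinyView LocalAgent object] + [LocalAgent object] + [AsyncAgent LocalAgent]
  take AbstractTask:  [AbstractTask LocalAgent SimpleEvent SafeProxy object] + [AsyncAgent TinyView LocalAgent object] + [LocalAgent object] + [AsyncAgent LocalAgent]
  take AsyncAgent:  [LocalAgent SimpleEvent SafeProxy object] + [AsyncAgent TinyView LocalAgent object] + [LocalAgent object] + [AsyncAgent LocalAgent]
  take TinyView:  [LocalAgent SimpleEvent SafeProxy object] + [TinyView LocalAgent object] + [LocalAgent object] + [LocalAgent]
  take LocalAgent:  [LocalAgent SimpleEvent SafeProxy object] + [LocalAgent object] + [LocalAgent object] + [LocalAgent]
  take SimpleEvent:  [SimpleEvent SafeProxy object] + [object] + [object]
  take SafeProxy:  [SafeProxy object] + [object] + [object]
  take object:  [object] + [object] + [object]
MRO: AsyncProxy FastQueue FastAgent AbstractTask AsyncAgent TinyView LocalAgent SimpleEvent SafeProxy object
SafeProxy is at position 8; next is object.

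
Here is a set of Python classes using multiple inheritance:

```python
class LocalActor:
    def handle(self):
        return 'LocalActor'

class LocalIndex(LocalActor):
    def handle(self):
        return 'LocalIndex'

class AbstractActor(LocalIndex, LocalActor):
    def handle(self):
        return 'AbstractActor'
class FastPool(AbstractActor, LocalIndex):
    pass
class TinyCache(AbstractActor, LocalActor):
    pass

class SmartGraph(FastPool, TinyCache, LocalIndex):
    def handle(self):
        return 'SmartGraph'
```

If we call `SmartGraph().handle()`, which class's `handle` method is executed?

SmartGraph

L[SmartGraph] = SmartGraph + merge(L[FastPool], L[TinyCache], L[LocalIndex], [FastPool TinyCache LocalIndex])
  take FastPool:  [FastPool AbstractActor LocalIndex LocalActor object] + [TinyCache AbstractActor LocalIndex LocalActor object] + [LocalIndex LocalActor object] + [FastPool TinyCache LocalIndex]
  take TinyCache:  [AbstractActor LocalIndex LocalActor object] + [TinyCache AbstractActor LocalIndex LocalActor object] + [LocalIndex LocalActor object] + [TinyCache LocalIndex]
  take AbstractActor:  [AbstractActor LocalIndex LocalActor object] + [AbstractActor LocalIndex LocalActor object] + [LocalIndex LocalActor object] + [LocalIndex]
  take LocalIndex:  [LocalIndex LocalActor object] + [LocalIndex LocalActor object] + [LocalIndex LocalActor object] + [LocalIndex]
  take LocalActor:  [LocalActor object] + [LocalActor object] + [LocalActor object]
  take object:  [object] + [object] + [object]
MRO: SmartGraph FastPool TinyCache AbstractActor LocalIndex LocalActor object
handle is defined in: AbstractActor, LocalActor, LocalIndex, SmartGraph. First along the MRO is SmartGraph.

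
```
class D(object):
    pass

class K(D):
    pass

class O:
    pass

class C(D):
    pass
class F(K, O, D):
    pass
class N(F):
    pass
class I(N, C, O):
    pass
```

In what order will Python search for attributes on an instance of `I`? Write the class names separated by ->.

I -> N -> F -> K -> C -> O -> D -> object

L[I] = I + merge(L[N], L[C], L[O], [N C O])
  take N:  [N F K O D object] + [C D object] + [O object] + [N C O]
  take F:  [F K O D object] + [C D object] + [O object] + [C O]
  take K:  [K O D object] + [C D object] + [O object] + [C O]
  take C:  [O D object] + [C D object] + [O object] + [C O]
  take O:  [O D object] + [D object] + [O object] + [O]
  take D:  [D object] + [D object] + [object]
  take object:  [object] + [object] + [object]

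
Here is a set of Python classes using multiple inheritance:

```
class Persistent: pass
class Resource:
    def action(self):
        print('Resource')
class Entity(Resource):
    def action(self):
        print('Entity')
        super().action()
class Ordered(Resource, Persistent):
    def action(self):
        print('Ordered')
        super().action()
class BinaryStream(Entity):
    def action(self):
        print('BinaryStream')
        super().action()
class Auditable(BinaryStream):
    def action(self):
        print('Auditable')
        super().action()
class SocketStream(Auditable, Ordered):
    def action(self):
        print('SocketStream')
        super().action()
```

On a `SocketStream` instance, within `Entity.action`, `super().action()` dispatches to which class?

Ordered

L[SocketStream] = SocketStream + merge(L[Auditable], L[Ordered], [Auditable Ordered])
  take Auditable:  [Auditable BinaryStream Entity Resource object] + [Ordered Resource Persistent object] + [Auditable Ordered]
  take BinaryStream:  [BinaryStream Entity Resource object] + [Ordered Resource Persistent object] + [Ordered]
  take Entity:  [Entity Resource object] + [Ordered Resource Persistent object] + [Ordered]
  take Ordered:  [Resource object] + [Ordered Resource Persistent object] + [Ordered]
  take Resource:  [Resource object] + [Resource Persistent object]
  take Persistent:  [object] + [Persistent object]
  take object:  [object] + [object]
MRO: SocketStream Auditable BinaryStream Entity Ordered Resource Persistent object
super() in Entity.action on a SocketStream instance goes to the class after Entity in SocketStream's MRO: Ordered.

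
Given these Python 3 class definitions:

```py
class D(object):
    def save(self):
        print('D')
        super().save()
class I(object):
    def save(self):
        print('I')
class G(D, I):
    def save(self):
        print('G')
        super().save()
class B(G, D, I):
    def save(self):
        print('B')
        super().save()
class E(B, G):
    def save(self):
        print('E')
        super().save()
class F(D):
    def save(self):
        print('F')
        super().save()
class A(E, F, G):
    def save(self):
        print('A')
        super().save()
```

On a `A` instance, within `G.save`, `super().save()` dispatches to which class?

D

L[A] = A + merge(L[E], L[F], L[G], [E F G])
  take E:  [E B G D I object] + [F D object] + [G D I object] + [E F G]
  take B:  [B G D I object] + [F D object] + [G D I object] + [F G]
  take F:  [G D I object] + [F D object] + [G D I object] + [F G]
  take G:  [G D I object] + [D object] + [G D I object] + [G]
  take D:  [D I object] + [D object] + [D I object]
  take I:  [I object] + [object] + [I object]
  take object:  [object] + [object] + [object]
MRO: A E B F G D I object
super() in G.save on a A instance goes to the class after G in A's MRO: D.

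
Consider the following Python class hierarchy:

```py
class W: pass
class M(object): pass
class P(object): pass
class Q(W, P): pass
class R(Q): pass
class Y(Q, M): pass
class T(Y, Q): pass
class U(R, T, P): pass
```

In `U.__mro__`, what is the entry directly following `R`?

L[U] = U + merge(L[R], L[T], L[P], [R T P])
  take R:  [R Q W P object] + [T Y Q W P M object] + [P object] + [R T P]
  take T:  [Q W P object] + [T Y Q W P M object] + [P object] + [T P]
  take Y:  [Q W P object] + [Y Q W P M object] + [P object] + [P]
  take Q:  [Q W P object] + [Q W P M object] + [P object] + [P]
  take W:  [W P object] + [W P M object] + [P object] + [P]
  take P:  [P object] + [P M object] + [P object] + [P]
  take M:  [object] + [M object] + [object]
  take object:  [object] + [object] + [object]
MRO: U R T Y Q W P M object
R is at position 1; next is T.

T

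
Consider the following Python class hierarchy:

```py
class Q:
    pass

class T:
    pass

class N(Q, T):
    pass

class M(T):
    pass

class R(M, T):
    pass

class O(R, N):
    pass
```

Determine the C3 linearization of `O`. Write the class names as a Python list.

L[O] = O + merge(L[R], L[N], [R N])
  take R:  [R M T object] + [N Q T object] + [R N]
  take M:  [M T object] + [N Q T object] + [N]
  take N:  [T object] + [N Q T object] + [N]
  take Q:  [T object] + [Q T object]
  take T:  [T object] + [T object]
  take object:  [object] + [object]

[O, R, M, N, Q, T, object]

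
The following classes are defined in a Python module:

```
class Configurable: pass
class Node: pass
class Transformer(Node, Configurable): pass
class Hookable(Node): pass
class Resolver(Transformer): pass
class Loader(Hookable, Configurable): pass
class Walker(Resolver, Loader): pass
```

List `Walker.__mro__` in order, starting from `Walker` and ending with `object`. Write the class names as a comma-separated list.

L[Walker] = Walker + merge(L[Resolver], L[Loader], [Resolver Loader])
  take Resolver:  [Resolver Transformer Node Configurable object] + [Loader Hookable Node Configurable object] + [Resolver Loader]
  take Transformer:  [Transformer Node Configurable object] + [Loader Hookable Node Configurable object] + [Loader]
  take Loader:  [Node Configurable object] + [Loader Hookable Node Configurable object] + [Loader]
  take Hookable:  [Node Configurable object] + [Hookable Node Configurable object]
  take Node:  [Node Configurable object] + [Node Configurable object]
  take Configurable:  [Configurable object] + [Configurable object]
  take object:  [object] + [object]

Walker, Resolver, Transformer, Loader, Hookable, Node, Configurable, object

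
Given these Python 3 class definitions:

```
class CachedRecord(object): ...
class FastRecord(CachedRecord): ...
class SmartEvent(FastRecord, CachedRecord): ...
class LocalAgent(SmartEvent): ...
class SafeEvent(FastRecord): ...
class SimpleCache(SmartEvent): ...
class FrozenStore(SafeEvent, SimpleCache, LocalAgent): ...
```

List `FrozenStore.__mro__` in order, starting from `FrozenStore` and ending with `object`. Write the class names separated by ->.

L[FrozenStore] = FrozenStore + merge(L[SafeEvent], L[SimpleCache], L[LocalAgent], [SafeEvent SimpleCache LocalAgent])
  take SafeEvent:  [SafeEvent FastRecord CachedRecord object] + [SimpleCache SmartEvent FastRecord CachedRecord object] + [LocalAgent SmartEvent FastRecord CachedRecord object] + [SafeEvent SimpleCache LocalAgent]
  take SimpleCache:  [FastRecord CachedRecord object] + [SimpleCache SmartEvent FastRecord CachedRecord object] + [LocalAgent SmartEvent FastRecord CachedRecord object] + [SimpleCache LocalAgent]
  take LocalAgent:  [FastRecord CachedRecord object] + [SmartEvent FastRecord CachedRecord object] + [LocalAgent SmartEvent FastRecord CachedRecord object] + [LocalAgent]
  take SmartEvent:  [FastRecord CachedRecord object] + [SmartEvent FastRecord CachedRecord object] + [SmartEvent FastRecord CachedRecord object]
  take FastRecord:  [FastRecord CachedRecord object] + [FastRecord CachedRecord object] + [FastRecord CachedRecord object]
  take CachedRecord:  [CachedRecord object] + [CachedRecord object] + [CachedRecord object]
  take object:  [object] + [object] + [object]

FrozenStore -> SafeEvent -> SimpleCache -> LocalAgent -> SmartEvent -> FastRecord -> CachedRecord -> object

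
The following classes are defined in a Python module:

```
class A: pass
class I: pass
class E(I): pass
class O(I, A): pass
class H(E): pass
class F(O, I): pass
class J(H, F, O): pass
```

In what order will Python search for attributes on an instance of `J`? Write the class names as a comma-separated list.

J, H, E, F, O, I, A, object

L[J] = J + merge(L[H], L[F], L[O], [H F O])
  take H:  [H E I object] + [F O I A object] + [O I A object] + [H F O]
  take E:  [E I object] + [F O I A object] + [O I A object] + [F O]
  take F:  [I object] + [F O I A object] + [O I A object] + [F O]
  take O:  [I object] + [O I A object] + [O I A object] + [O]
  take I:  [I object] + [I A object] + [I A object]
  take A:  [object] + [A object] + [A object]
  take object:  [object] + [object] + [object]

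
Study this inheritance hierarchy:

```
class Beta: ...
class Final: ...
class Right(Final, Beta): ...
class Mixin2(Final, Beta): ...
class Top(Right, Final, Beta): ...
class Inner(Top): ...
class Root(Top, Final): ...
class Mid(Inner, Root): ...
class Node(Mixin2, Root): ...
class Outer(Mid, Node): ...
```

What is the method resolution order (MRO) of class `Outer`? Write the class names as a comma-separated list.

L[Outer] = Outer + merge(L[Mid], L[Node], [Mid Node])
  take Mid:  [Mid Inner Root Top Right Final Beta object] + [Node Mixin2 Root Top Right Final Beta object] + [Mid Node]
  take Inner:  [Inner Root Top Right Final Beta object] + [Node Mixin2 Root Top Right Final Beta object] + [Node]
  take Node:  [Root Top Right Final Beta object] + [Node Mixin2 Root Top Right Final Beta object] + [Node]
  take Mixin2:  [Root Top Right Final Beta object] + [Mixin2 Root Top Right Final Beta object]
  take Root:  [Root Top Right Final Beta object] + [Root Top Right Final Beta object]
  take Top:  [Top Right Final Beta object] + [Top Right Final Beta object]
  take Right:  [Right Final Beta object] + [Right Final Beta object]
  take Final:  [Final Beta object] + [Final Beta object]
  take Beta:  [Beta object] + [Beta object]
  take object:  [object] + [object]

Outer, Mid, Inner, Node, Mixin2, Root, Top, Right, Final, Beta, object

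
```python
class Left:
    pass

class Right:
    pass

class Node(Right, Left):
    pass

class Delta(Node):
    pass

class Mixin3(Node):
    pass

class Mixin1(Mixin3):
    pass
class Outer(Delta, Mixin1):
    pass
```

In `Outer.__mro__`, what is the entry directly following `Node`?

L[Outer] = Outer + merge(L[Delta], L[Mixin1], [Delta Mixin1])
  take Delta:  [Delta Node Right Left object] + [Mixin1 Mixin3 Node Right Left object] + [Delta Mixin1]
  take Mixin1:  [Node Right Left object] + [Mixin1 Mixin3 Node Right Left object] + [Mixin1]
  take Mixin3:  [Node Right Left object] + [Mixin3 Node Right Left object]
  take Node:  [Node Right Left object] + [Node Right Left object]
  take Right:  [Right Left object] + [Right Left object]
  take Left:  [Left object] + [Left object]
  take object:  [object] + [object]
MRO: Outer Delta Mixin1 Mixin3 Node Right Left object
Node is at position 4; next is Right.

Right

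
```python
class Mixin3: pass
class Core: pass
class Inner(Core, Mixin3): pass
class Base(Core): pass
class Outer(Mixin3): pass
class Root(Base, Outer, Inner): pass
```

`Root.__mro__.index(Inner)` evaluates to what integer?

L[Root] = Root + merge(L[Base], L[Outer], L[Inner], [Base Outer Inner])
  take Base:  [Base Core object] + [Outer Mixin3 object] + [Inner Core Mixin3 object] + [Base Outer Inner]
  take Outer:  [Core object] + [Outer Mixin3 object] + [Inner Core Mixin3 object] + [Outer Inner]
  take Inner:  [Core object] + [Mixin3 object] + [Inner Core Mixin3 object] + [Inner]
  take Core:  [Core object] + [Mixin3 object] + [Core Mixin3 object]
  take Mixin3:  [object] + [Mixin3 object] + [Mixin3 object]
  take object:  [object] + [object] + [object]
MRO: Root Base Outer Inner Core Mixin3 object
Inner sits at index 3.

3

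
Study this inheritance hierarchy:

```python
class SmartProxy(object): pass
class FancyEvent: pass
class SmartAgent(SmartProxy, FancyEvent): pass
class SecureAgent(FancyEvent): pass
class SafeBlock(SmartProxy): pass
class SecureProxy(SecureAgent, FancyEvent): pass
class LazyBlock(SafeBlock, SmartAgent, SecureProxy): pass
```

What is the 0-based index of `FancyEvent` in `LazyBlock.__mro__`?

L[LazyBlock] = LazyBlock + merge(L[SafeBlock], L[SmartAgent], L[SecureProxy], [SafeBlock SmartAgent SecureProxy])
  take SafeBlock:  [SafeBlock SmartProxy object] + [SmartAgent SmartProxy FancyEvent object] + [SecureProxy SecureAgent FancyEvent object] + [SafeBlock SmartAgent SecureProxy]
  take SmartAgent:  [SmartProxy object] + [SmartAgent SmartProxy FancyEvent object] + [SecureProxy SecureAgent FancyEvent object] + [SmartAgent SecureProxy]
  take SmartProxy:  [SmartProxy object] + [SmartProxy FancyEvent object] + [SecureProxy SecureAgent FancyEvent object] + [SecureProxy]
  take SecureProxy:  [object] + [FancyEvent object] + [SecureProxy SecureAgent FancyEvent object] + [SecureProxy]
  take SecureAgent:  [object] + [FancyEvent object] + [SecureAgent FancyEvent object]
  take FancyEvent:  [object] + [FancyEvent object] + [FancyEvent object]
  take object:  [object] + [object] + [object]
MRO: LazyBlock SafeBlock SmartAgent SmartProxy SecureProxy SecureAgent FancyEvent object
FancyEvent sits at index 6.

6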